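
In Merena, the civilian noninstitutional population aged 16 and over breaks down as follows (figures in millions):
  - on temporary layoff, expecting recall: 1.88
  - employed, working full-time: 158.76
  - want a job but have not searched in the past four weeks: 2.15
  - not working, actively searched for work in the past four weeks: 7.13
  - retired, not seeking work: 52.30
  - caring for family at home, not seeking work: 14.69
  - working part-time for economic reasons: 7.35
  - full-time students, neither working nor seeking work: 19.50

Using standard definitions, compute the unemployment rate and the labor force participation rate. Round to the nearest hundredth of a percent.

Employed = 158.76 + 7.35 = 166.11 million (anyone who worked, including part-time for economic reasons, counts as employed).
Unemployed = 1.88 + 7.13 = 9.01 million (jobless and actively searching, or on temporary layoff).
Labor force = 166.11 + 9.01 = 175.12 million.
Not in labor force = 2.15 + 52.30 + 14.69 + 19.50 = 88.64 million (those not working and not actively searching are outside the labor force — including those who want a job but have given up searching).
Civilian working-age population = 175.12 + 88.64 = 263.76 million.
Unemployment rate = 9.01 / 175.12 = 5.15%.
Labor force participation rate = 175.12 / 263.76 = 66.39%.

Unemployment rate ≈ 5.15%; labor force participation rate ≈ 66.39%.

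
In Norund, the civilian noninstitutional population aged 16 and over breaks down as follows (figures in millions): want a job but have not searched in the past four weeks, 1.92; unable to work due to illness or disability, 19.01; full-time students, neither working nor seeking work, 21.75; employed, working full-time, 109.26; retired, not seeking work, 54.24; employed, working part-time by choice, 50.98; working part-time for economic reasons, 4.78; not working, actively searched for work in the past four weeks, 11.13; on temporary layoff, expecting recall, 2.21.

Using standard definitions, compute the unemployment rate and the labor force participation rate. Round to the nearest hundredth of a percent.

Unemployment rate ≈ 7.48%; labor force participation rate ≈ 64.79%.

Employed = 109.26 + 50.98 + 4.78 = 165.02 million (anyone who worked, including part-time for economic reasons, counts as employed).
Unemployed = 11.13 + 2.21 = 13.34 million (jobless and actively searching, or on temporary layoff).
Labor force = 165.02 + 13.34 = 178.36 million.
Not in labor force = 1.92 + 19.01 + 21.75 + 54.24 = 96.92 million (those not working and not actively searching are outside the labor force — including those who want a job but have given up searching).
Civilian working-age population = 178.36 + 96.92 = 275.28 million.
Unemployment rate = 13.34 / 178.36 = 7.48%.
Labor force participation rate = 178.36 / 275.28 = 64.79%.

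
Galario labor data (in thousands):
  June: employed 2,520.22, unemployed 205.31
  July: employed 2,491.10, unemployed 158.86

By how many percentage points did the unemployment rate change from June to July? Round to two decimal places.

June: labor force = 2,520.22 + 205.31 = 2,725.53; u = 205.31/2,725.53 = 7.53%.
July: labor force = 2,491.10 + 158.86 = 2,649.96; u = 158.86/2,649.96 = 5.99%.
Change = 5.99% − 7.53% = −1.54 pp.

The unemployment rate changed by −1.54 percentage points.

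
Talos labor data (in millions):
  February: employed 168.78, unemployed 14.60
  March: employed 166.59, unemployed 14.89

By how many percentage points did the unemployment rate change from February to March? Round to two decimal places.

February: labor force = 168.78 + 14.60 = 183.38; u = 14.60/183.38 = 7.96%.
March: labor force = 166.59 + 14.89 = 181.48; u = 14.89/181.48 = 8.20%.
Change = 8.20% − 7.96% = +0.24 pp.

The unemployment rate changed by +0.24 percentage points.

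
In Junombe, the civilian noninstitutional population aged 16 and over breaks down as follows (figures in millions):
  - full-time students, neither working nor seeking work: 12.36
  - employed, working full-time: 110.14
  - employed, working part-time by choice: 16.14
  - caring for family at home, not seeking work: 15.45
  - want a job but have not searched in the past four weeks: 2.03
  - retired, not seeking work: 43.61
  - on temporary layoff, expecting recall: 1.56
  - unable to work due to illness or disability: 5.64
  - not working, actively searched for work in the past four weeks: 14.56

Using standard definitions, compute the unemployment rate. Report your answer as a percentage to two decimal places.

Employed = 110.14 + 16.14 = 126.28 million.
Unemployed = 1.56 + 14.56 = 16.12 million (jobless and actively searching, or on temporary layoff).
Labor force = 126.28 + 16.12 = 142.40 million.
Unemployment rate = 16.12 / 142.40 = 11.32%.

Unemployment rate ≈ 11.32%.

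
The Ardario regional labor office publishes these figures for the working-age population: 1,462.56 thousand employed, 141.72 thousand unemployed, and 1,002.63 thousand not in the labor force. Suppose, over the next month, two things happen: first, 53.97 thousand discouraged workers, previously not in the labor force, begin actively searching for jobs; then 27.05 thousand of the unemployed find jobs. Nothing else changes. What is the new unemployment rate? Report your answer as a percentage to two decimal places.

New unemployment rate ≈ 10.17%.

Initially, labor force = 1,462.56 + 141.72 = 1,604.28 thousand, so u = 141.72/1,604.28 = 8.83%.
After the first change, unemployed and labor force both rise by 53.97 → E = 1,462.56, U = 195.69, labor force = 1,658.25 thousand.
After the second change, unemployed falls and employed rises by 27.05; labor force unchanged → E = 1,489.61, U = 168.64, labor force = 1,658.25 thousand.
New unemployment rate = 168.64 / 1,658.25 = 10.17%.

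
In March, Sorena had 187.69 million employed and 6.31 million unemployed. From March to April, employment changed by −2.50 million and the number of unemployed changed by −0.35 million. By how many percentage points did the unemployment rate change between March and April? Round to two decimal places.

The unemployment rate changed by −0.13 percentage points.

March: labor force = 187.69 + 6.31 = 194.00; u = 6.31/194.00 = 3.25%.
April: labor force = 185.19 + 5.96 = 191.15; u = 5.96/191.15 = 3.12%.
Change = 3.12% − 3.25% = −0.13 pp.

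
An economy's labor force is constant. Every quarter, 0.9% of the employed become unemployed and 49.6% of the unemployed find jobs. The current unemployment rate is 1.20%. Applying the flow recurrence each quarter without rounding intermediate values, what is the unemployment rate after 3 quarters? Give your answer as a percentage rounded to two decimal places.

Unemployment rate after three quarters ≈ 1.71%.

With a fixed labor force, u_{t+1} = u_t + s·(1−u_t) − f·u_t = u_t·(1−s−f) + s.
Here 1−s−f = 0.495 and s = 0.009.
u_1 = 0.012000 × 0.495 + 0.009 = 0.014940.
u_2 = 0.014940 × 0.495 + 0.009 = 0.016395.
u_3 = 0.016395 × 0.495 + 0.009 = 0.017116.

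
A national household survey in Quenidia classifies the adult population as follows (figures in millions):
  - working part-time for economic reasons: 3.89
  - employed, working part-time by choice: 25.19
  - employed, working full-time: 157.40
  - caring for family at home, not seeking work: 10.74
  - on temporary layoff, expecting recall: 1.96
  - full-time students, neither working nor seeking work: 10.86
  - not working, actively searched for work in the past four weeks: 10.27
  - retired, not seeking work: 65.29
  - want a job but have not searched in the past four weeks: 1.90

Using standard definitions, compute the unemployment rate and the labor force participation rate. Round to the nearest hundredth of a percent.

Employed = 3.89 + 25.19 + 157.40 = 186.48 million (anyone who worked, including part-time for economic reasons, counts as employed).
Unemployed = 1.96 + 10.27 = 12.23 million (jobless and actively searching, or on temporary layoff).
Labor force = 186.48 + 12.23 = 198.71 million.
Not in labor force = 10.74 + 10.86 + 65.29 + 1.90 = 88.79 million (those not working and not actively searching are outside the labor force — including those who want a job but have given up searching).
Civilian working-age population = 198.71 + 88.79 = 287.50 million.
Unemployment rate = 12.23 / 198.71 = 6.15%.
Labor force participation rate = 198.71 / 287.50 = 69.12%.

Unemployment rate ≈ 6.15%; labor force participation rate ≈ 69.12%.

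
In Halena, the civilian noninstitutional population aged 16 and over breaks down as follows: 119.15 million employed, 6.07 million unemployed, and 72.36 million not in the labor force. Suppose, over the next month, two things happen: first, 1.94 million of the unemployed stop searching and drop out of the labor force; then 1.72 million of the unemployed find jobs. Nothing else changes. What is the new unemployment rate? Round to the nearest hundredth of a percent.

New unemployment rate ≈ 1.95%.

Initially, labor force = 119.15 + 6.07 = 125.22 million, so u = 6.07/125.22 = 4.85%.
After the first change, unemployed and labor force both fall by 1.94 → E = 119.15, U = 4.13, labor force = 123.28 million.
After the second change, unemployed falls and employed rises by 1.72; labor force unchanged → E = 120.87, U = 2.41, labor force = 123.28 million.
New unemployment rate = 2.41 / 123.28 = 1.95%.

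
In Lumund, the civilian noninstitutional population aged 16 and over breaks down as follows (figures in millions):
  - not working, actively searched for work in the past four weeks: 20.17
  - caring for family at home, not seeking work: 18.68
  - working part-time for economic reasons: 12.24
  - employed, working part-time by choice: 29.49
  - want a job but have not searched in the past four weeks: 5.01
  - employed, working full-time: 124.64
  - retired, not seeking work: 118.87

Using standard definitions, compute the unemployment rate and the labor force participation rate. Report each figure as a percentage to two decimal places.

Employed = 12.24 + 29.49 + 124.64 = 166.37 million (anyone who worked, including part-time for economic reasons, counts as employed).
Unemployed = 20.17 million.
Labor force = 166.37 + 20.17 = 186.54 million.
Not in labor force = 18.68 + 5.01 + 118.87 = 142.56 million (those not working and not actively searching are outside the labor force — including those who want a job but have given up searching).
Civilian working-age population = 186.54 + 142.56 = 329.10 million.
Unemployment rate = 20.17 / 186.54 = 10.81%.
Labor force participation rate = 186.54 / 329.10 = 56.68%.

Unemployment rate ≈ 10.81%; labor force participation rate ≈ 56.68%.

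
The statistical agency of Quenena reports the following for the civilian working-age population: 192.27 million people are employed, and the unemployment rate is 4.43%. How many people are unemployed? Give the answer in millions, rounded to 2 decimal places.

About 8.91 million are unemployed.

Let U be the number unemployed. The labor force is E + U, and U/(E+U) = 0.0443.
So U = 0.0443 × 192.27 / (1 − 0.0443) = 8.5176 / 0.9557 ≈ 8.91 million.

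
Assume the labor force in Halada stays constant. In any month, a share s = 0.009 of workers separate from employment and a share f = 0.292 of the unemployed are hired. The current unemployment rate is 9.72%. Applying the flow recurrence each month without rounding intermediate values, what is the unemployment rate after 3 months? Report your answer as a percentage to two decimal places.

With a fixed labor force, u_{t+1} = u_t + s·(1−u_t) − f·u_t = u_t·(1−s−f) + s.
Here 1−s−f = 0.699 and s = 0.009.
u_1 = 0.097200 × 0.699 + 0.009 = 0.076943.
u_2 = 0.076943 × 0.699 + 0.009 = 0.062783.
u_3 = 0.062783 × 0.699 + 0.009 = 0.052885.

Unemployment rate after three months ≈ 5.29%.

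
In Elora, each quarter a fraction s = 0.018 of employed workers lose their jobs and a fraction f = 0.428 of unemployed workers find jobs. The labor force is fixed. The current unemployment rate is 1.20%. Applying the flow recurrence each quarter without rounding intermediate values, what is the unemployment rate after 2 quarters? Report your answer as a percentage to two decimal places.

With a fixed labor force, u_{t+1} = u_t + s·(1−u_t) − f·u_t = u_t·(1−s−f) + s.
Here 1−s−f = 0.554 and s = 0.018.
u_1 = 0.012000 × 0.554 + 0.018 = 0.024648.
u_2 = 0.024648 × 0.554 + 0.018 = 0.031655.

Unemployment rate after two quarters ≈ 3.17%.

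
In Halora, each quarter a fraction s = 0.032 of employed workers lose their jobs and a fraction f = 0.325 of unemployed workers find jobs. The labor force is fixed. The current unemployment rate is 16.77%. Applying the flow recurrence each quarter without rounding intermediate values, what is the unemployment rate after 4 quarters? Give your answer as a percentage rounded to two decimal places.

With a fixed labor force, u_{t+1} = u_t + s·(1−u_t) − f·u_t = u_t·(1−s−f) + s.
Here 1−s−f = 0.643 and s = 0.032.
u_1 = 0.167700 × 0.643 + 0.032 = 0.139831.
u_2 = 0.139831 × 0.643 + 0.032 = 0.121911.
u_3 = 0.121911 × 0.643 + 0.032 = 0.110389.
u_4 = 0.110389 × 0.643 + 0.032 = 0.102980.

Unemployment rate after four quarters ≈ 10.30%.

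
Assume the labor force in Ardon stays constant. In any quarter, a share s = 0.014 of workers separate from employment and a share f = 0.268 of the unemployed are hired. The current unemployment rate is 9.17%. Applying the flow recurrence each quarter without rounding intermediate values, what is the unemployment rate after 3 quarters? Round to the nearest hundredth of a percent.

Unemployment rate after three quarters ≈ 6.52%.

With a fixed labor force, u_{t+1} = u_t + s·(1−u_t) − f·u_t = u_t·(1−s−f) + s.
Here 1−s−f = 0.718 and s = 0.014.
u_1 = 0.091700 × 0.718 + 0.014 = 0.079841.
u_2 = 0.079841 × 0.718 + 0.014 = 0.071326.
u_3 = 0.071326 × 0.718 + 0.014 = 0.065212.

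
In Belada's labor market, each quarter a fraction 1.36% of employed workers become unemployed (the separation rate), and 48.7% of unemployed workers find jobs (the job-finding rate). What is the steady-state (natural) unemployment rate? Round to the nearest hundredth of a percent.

At steady state the flows balance: s·E = f·U, so U/(E+U) = s/(s+f).
u* = 1.36 / (1.36 + 48.7) = 1.36 / 50.06 = 2.72%.

Steady-state unemployment rate ≈ 2.72%.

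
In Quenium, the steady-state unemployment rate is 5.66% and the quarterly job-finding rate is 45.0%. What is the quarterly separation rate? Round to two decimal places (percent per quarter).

From u* = s/(s+f): s = u·f/(1−u).
s = 0.0566 × 45.0 / (1 − 0.0566) = 2.5470 / 0.9434 ≈ 2.70% per quarter.

Separation rate ≈ 2.70% per quarter.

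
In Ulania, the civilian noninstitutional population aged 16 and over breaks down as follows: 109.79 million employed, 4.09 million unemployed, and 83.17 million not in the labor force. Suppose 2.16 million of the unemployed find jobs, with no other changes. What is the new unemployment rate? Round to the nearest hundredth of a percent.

New unemployment rate ≈ 1.69%.

Initially, labor force = 109.79 + 4.09 = 113.88 million, so u = 4.09/113.88 = 3.59%.
After the change, unemployed falls and employed rises by 2.16; labor force unchanged → E = 111.95, U = 1.93, labor force = 113.88 million.
New unemployment rate = 1.93 / 113.88 = 1.69%.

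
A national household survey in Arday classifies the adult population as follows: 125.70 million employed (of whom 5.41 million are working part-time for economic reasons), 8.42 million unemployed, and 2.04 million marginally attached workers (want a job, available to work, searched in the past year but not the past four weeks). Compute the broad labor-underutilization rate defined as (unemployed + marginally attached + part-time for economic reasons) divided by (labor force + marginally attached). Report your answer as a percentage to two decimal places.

Labor force = 125.70 + 8.42 = 134.12 million.
Numerator = 8.42 + 2.04 + 5.41 = 15.87 million.
Denominator = 134.12 + 2.04 = 136.16 million.
Broad rate = 15.87 / 136.16 = 11.66%.

Broad underutilization rate ≈ 11.66%.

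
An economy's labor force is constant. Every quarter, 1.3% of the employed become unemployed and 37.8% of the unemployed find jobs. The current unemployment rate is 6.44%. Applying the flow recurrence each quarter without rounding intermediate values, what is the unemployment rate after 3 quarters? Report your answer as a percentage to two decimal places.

With a fixed labor force, u_{t+1} = u_t + s·(1−u_t) − f·u_t = u_t·(1−s−f) + s.
Here 1−s−f = 0.609 and s = 0.013.
u_1 = 0.064400 × 0.609 + 0.013 = 0.052220.
u_2 = 0.052220 × 0.609 + 0.013 = 0.044802.
u_3 = 0.044802 × 0.609 + 0.013 = 0.040284.

Unemployment rate after three quarters ≈ 4.03%.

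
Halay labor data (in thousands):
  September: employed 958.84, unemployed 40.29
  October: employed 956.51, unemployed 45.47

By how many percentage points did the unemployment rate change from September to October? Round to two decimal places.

September: labor force = 958.84 + 40.29 = 999.13; u = 40.29/999.13 = 4.03%.
October: labor force = 956.51 + 45.47 = 1,001.98; u = 45.47/1,001.98 = 4.54%.
Change = 4.54% − 4.03% = +0.51 pp.

The unemployment rate changed by +0.51 percentage points.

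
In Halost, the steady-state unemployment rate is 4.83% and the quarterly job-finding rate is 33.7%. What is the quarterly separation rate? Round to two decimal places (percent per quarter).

From u* = s/(s+f): s = u·f/(1−u).
s = 0.0483 × 33.7 / (1 − 0.0483) = 1.6277 / 0.9517 ≈ 1.71% per quarter.

Separation rate ≈ 1.71% per quarter.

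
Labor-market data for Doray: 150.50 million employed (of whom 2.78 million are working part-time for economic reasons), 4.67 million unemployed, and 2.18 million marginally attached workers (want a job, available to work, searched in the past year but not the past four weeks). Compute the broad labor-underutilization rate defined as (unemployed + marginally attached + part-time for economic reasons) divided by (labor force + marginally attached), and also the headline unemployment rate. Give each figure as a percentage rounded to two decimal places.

Labor force = 150.50 + 4.67 = 155.17 million.
Numerator = 4.67 + 2.18 + 2.78 = 9.63 million.
Denominator = 155.17 + 2.18 = 157.35 million.
Broad rate = 9.63 / 157.35 = 6.12%.
Headline unemployment rate = 4.67 / 155.17 = 3.01%.

Broad underutilization rate ≈ 6.12%; headline unemployment rate ≈ 3.01%.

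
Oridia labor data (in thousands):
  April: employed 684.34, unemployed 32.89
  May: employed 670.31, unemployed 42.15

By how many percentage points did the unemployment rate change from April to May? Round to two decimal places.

The unemployment rate changed by +1.33 percentage points.

April: labor force = 684.34 + 32.89 = 717.23; u = 32.89/717.23 = 4.59%.
May: labor force = 670.31 + 42.15 = 712.46; u = 42.15/712.46 = 5.92%.
Change = 5.92% − 4.59% = +1.33 pp.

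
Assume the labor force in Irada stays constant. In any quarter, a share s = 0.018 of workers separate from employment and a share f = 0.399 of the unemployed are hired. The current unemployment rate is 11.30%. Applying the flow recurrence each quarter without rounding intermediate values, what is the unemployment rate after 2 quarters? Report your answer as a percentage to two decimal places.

With a fixed labor force, u_{t+1} = u_t + s·(1−u_t) − f·u_t = u_t·(1−s−f) + s.
Here 1−s−f = 0.583 and s = 0.018.
u_1 = 0.113000 × 0.583 + 0.018 = 0.083879.
u_2 = 0.083879 × 0.583 + 0.018 = 0.066901.

Unemployment rate after two quarters ≈ 6.69%.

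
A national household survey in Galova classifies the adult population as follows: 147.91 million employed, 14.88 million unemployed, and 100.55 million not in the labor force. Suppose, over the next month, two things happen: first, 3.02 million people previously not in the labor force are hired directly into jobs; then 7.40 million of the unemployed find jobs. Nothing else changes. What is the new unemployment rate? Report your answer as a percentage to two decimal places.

New unemployment rate ≈ 4.51%.

Initially, labor force = 147.91 + 14.88 = 162.79 million, so u = 14.88/162.79 = 9.14%.
After the first change, employed and labor force both rise by 3.02; unemployed unchanged → E = 150.93, U = 14.88, labor force = 165.81 million.
After the second change, unemployed falls and employed rises by 7.40; labor force unchanged → E = 158.33, U = 7.48, labor force = 165.81 million.
New unemployment rate = 7.48 / 165.81 = 4.51%.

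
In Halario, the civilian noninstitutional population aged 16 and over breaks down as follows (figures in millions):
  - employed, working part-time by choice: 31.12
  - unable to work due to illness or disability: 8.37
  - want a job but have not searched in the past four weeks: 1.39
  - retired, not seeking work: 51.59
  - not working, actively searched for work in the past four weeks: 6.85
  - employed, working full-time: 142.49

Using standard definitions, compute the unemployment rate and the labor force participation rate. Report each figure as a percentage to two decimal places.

Unemployment rate ≈ 3.80%; labor force participation rate ≈ 74.63%.

Employed = 31.12 + 142.49 = 173.61 million.
Unemployed = 6.85 million.
Labor force = 173.61 + 6.85 = 180.46 million.
Not in labor force = 8.37 + 1.39 + 51.59 = 61.35 million (those not working and not actively searching are outside the labor force — including those who want a job but have given up searching).
Civilian working-age population = 180.46 + 61.35 = 241.81 million.
Unemployment rate = 6.85 / 180.46 = 3.80%.
Labor force participation rate = 180.46 / 241.81 = 74.63%.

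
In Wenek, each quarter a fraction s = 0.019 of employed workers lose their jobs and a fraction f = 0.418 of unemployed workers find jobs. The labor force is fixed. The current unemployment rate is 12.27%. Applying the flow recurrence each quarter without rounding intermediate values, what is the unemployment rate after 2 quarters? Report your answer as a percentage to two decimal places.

With a fixed labor force, u_{t+1} = u_t + s·(1−u_t) − f·u_t = u_t·(1−s−f) + s.
Here 1−s−f = 0.563 and s = 0.019.
u_1 = 0.122700 × 0.563 + 0.019 = 0.088080.
u_2 = 0.088080 × 0.563 + 0.019 = 0.068589.

Unemployment rate after two quarters ≈ 6.86%.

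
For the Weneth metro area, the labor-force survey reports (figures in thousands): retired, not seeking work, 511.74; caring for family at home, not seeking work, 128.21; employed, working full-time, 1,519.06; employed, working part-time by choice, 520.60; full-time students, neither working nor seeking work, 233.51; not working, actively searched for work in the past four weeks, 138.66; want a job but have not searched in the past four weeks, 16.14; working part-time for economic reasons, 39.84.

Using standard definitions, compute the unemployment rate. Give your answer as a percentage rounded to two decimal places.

Employed = 1,519.06 + 520.60 + 39.84 = 2,079.50 thousand (anyone who worked, including part-time for economic reasons, counts as employed).
Unemployed = 138.66 thousand.
Labor force = 2,079.50 + 138.66 = 2,218.16 thousand.
Unemployment rate = 138.66 / 2,218.16 = 6.25%.

Unemployment rate ≈ 6.25%.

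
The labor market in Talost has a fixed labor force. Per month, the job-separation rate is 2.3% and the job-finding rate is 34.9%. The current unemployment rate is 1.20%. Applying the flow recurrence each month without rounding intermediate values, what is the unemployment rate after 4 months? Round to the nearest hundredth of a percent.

With a fixed labor force, u_{t+1} = u_t + s·(1−u_t) − f·u_t = u_t·(1−s−f) + s.
Here 1−s−f = 0.628 and s = 0.023.
u_1 = 0.012000 × 0.628 + 0.023 = 0.030536.
u_2 = 0.030536 × 0.628 + 0.023 = 0.042177.
u_3 = 0.042177 × 0.628 + 0.023 = 0.049487.
u_4 = 0.049487 × 0.628 + 0.023 = 0.054078.

Unemployment rate after four months ≈ 5.41%.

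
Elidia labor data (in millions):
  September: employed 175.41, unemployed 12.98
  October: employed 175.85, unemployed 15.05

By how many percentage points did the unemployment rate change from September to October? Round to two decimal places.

September: labor force = 175.41 + 12.98 = 188.39; u = 12.98/188.39 = 6.89%.
October: labor force = 175.85 + 15.05 = 190.90; u = 15.05/190.90 = 7.88%.
Change = 7.88% − 6.89% = +0.99 pp.

The unemployment rate changed by +0.99 percentage points.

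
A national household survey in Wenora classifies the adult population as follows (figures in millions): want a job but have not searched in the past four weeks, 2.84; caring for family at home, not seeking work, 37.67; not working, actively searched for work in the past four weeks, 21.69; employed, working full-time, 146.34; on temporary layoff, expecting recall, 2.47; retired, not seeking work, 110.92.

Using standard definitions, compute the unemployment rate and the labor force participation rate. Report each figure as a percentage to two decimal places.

Employed = 146.34 million.
Unemployed = 21.69 + 2.47 = 24.16 million (jobless and actively searching, or on temporary layoff).
Labor force = 146.34 + 24.16 = 170.50 million.
Not in labor force = 2.84 + 37.67 + 110.92 = 151.43 million (those not working and not actively searching are outside the labor force — including those who want a job but have given up searching).
Civilian working-age population = 170.50 + 151.43 = 321.93 million.
Unemployment rate = 24.16 / 170.50 = 14.17%.
Labor force participation rate = 170.50 / 321.93 = 52.96%.

Unemployment rate ≈ 14.17%; labor force participation rate ≈ 52.96%.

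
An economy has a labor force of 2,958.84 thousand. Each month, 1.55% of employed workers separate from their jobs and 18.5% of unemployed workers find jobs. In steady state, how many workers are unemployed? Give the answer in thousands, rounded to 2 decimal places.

About 228.74 thousand are unemployed in steady state.

Steady-state unemployment rate u* = s/(s+f) = 1.55/(1.55+18.5) = 0.077307.
Unemployed = u* × labor force = 0.077307 × 2,958.84 ≈ 228.74 thousand.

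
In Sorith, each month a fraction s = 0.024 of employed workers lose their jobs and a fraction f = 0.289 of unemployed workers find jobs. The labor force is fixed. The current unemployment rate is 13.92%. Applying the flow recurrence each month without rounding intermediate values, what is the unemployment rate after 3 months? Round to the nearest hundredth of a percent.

With a fixed labor force, u_{t+1} = u_t + s·(1−u_t) − f·u_t = u_t·(1−s−f) + s.
Here 1−s−f = 0.687 and s = 0.024.
u_1 = 0.139200 × 0.687 + 0.024 = 0.119630.
u_2 = 0.119630 × 0.687 + 0.024 = 0.106186.
u_3 = 0.106186 × 0.687 + 0.024 = 0.096950.

Unemployment rate after three months ≈ 9.69%.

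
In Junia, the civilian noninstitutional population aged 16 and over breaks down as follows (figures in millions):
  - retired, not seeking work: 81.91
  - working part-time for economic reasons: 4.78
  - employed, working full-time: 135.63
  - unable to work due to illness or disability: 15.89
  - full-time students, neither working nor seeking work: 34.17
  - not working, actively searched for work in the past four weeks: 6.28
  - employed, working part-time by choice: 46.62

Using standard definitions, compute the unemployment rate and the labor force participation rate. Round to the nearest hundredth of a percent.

Unemployment rate ≈ 3.25%; labor force participation rate ≈ 59.43%.

Employed = 4.78 + 135.63 + 46.62 = 187.03 million (anyone who worked, including part-time for economic reasons, counts as employed).
Unemployed = 6.28 million.
Labor force = 187.03 + 6.28 = 193.31 million.
Not in labor force = 81.91 + 15.89 + 34.17 = 131.97 million (those not working and not actively searching are outside the labor force).
Civilian working-age population = 193.31 + 131.97 = 325.28 million.
Unemployment rate = 6.28 / 193.31 = 3.25%.
Labor force participation rate = 193.31 / 325.28 = 59.43%.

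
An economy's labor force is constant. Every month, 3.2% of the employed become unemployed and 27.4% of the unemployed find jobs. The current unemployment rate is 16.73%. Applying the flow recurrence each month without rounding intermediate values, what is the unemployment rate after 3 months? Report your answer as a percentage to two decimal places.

Unemployment rate after three months ≈ 12.55%.

With a fixed labor force, u_{t+1} = u_t + s·(1−u_t) − f·u_t = u_t·(1−s−f) + s.
Here 1−s−f = 0.694 and s = 0.032.
u_1 = 0.167300 × 0.694 + 0.032 = 0.148106.
u_2 = 0.148106 × 0.694 + 0.032 = 0.134786.
u_3 = 0.134786 × 0.694 + 0.032 = 0.125541.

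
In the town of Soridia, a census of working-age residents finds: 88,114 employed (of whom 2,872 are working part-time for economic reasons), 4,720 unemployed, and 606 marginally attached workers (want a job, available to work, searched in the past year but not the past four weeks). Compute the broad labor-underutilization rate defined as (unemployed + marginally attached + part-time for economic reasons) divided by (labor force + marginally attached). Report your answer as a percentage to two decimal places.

Broad underutilization rate ≈ 8.77%.

Labor force = 88,114 + 4,720 = 92,834.
Numerator = 4,720 + 606 + 2,872 = 8,198.
Denominator = 92,834 + 606 = 93,440.
Broad rate = 8,198 / 93,440 = 8.77%.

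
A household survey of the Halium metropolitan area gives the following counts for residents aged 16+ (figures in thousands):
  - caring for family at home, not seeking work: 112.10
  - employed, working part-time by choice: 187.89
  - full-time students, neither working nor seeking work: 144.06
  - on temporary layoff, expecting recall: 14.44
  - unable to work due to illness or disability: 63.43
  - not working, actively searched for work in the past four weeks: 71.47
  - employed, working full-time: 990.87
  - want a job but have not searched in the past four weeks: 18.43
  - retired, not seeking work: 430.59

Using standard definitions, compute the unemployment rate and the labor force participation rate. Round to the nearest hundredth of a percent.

Employed = 187.89 + 990.87 = 1,178.76 thousand.
Unemployed = 14.44 + 71.47 = 85.91 thousand (jobless and actively searching, or on temporary layoff).
Labor force = 1,178.76 + 85.91 = 1,264.67 thousand.
Not in labor force = 112.10 + 144.06 + 63.43 + 18.43 + 430.59 = 768.61 thousand (those not working and not actively searching are outside the labor force — including those who want a job but have given up searching).
Civilian working-age population = 1,264.67 + 768.61 = 2,033.28 thousand.
Unemployment rate = 85.91 / 1,264.67 = 6.79%.
Labor force participation rate = 1,264.67 / 2,033.28 = 62.20%.

Unemployment rate ≈ 6.79%; labor force participation rate ≈ 62.20%.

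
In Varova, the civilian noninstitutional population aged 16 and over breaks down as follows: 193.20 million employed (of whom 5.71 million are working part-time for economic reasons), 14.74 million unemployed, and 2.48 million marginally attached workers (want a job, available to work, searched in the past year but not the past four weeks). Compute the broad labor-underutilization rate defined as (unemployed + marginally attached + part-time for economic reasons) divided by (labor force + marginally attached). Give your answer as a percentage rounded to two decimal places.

Broad underutilization rate ≈ 10.90%.

Labor force = 193.20 + 14.74 = 207.94 million.
Numerator = 14.74 + 2.48 + 5.71 = 22.93 million.
Denominator = 207.94 + 2.48 = 210.42 million.
Broad rate = 22.93 / 210.42 = 10.90%.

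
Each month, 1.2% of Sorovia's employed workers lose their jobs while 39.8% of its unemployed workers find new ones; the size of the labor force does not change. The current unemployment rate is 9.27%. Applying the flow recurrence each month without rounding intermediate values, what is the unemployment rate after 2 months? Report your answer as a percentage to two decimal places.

With a fixed labor force, u_{t+1} = u_t + s·(1−u_t) − f·u_t = u_t·(1−s−f) + s.
Here 1−s−f = 0.590 and s = 0.012.
u_1 = 0.092700 × 0.590 + 0.012 = 0.066693.
u_2 = 0.066693 × 0.590 + 0.012 = 0.051349.

Unemployment rate after two months ≈ 5.13%.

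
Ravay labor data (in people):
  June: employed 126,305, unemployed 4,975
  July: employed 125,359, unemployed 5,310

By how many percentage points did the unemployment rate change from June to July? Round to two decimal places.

June: labor force = 126,305 + 4,975 = 131,280; u = 4,975/131,280 = 3.79%.
July: labor force = 125,359 + 5,310 = 130,669; u = 5,310/130,669 = 4.06%.
Change = 4.06% − 3.79% = +0.27 pp.

The unemployment rate changed by +0.27 percentage points.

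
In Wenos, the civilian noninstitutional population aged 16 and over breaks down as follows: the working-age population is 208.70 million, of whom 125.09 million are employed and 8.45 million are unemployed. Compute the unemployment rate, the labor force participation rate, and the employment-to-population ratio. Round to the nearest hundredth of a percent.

Unemployment rate ≈ 6.33%; labor force participation rate ≈ 63.99%; employment-population ratio ≈ 59.94%.

Labor force = employed + unemployed = 125.09 + 8.45 = 133.54 million.
Unemployment rate = 8.45 / 133.54 = 6.33%.
Labor force participation rate = 133.54 / 208.70 = 63.99%.
Employment-population ratio = 125.09 / 208.70 = 59.94%.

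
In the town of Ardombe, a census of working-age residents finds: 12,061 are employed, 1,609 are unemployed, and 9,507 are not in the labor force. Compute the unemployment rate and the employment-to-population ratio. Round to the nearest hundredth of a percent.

Labor force = employed + unemployed = 12,061 + 1,609 = 13,670.
Working-age population = 13,670 + 9,507 = 23,177.
Unemployment rate = 1,609 / 13,670 = 11.77%.
Employment-population ratio = 12,061 / 23,177 = 52.04%.

Unemployment rate ≈ 11.77%; employment-population ratio ≈ 52.04%.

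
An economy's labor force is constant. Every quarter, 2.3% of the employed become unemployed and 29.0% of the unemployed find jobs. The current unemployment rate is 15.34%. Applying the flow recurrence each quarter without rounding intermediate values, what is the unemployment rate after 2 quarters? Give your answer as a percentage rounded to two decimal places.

Unemployment rate after two quarters ≈ 11.12%.

With a fixed labor force, u_{t+1} = u_t + s·(1−u_t) − f·u_t = u_t·(1−s−f) + s.
Here 1−s−f = 0.687 and s = 0.023.
u_1 = 0.153400 × 0.687 + 0.023 = 0.128386.
u_2 = 0.128386 × 0.687 + 0.023 = 0.111201.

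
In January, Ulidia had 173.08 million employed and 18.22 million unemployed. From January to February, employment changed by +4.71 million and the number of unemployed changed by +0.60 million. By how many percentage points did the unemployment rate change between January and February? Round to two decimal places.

January: labor force = 173.08 + 18.22 = 191.30; u = 18.22/191.30 = 9.52%.
February: labor force = 177.79 + 18.82 = 196.61; u = 18.82/196.61 = 9.57%.
Change = 9.57% − 9.52% = +0.05 pp.

The unemployment rate changed by +0.05 percentage points.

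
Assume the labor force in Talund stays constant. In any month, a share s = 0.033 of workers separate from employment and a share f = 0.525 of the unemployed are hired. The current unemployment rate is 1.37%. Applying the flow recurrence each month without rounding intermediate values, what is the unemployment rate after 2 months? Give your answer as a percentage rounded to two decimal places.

With a fixed labor force, u_{t+1} = u_t + s·(1−u_t) − f·u_t = u_t·(1−s−f) + s.
Here 1−s−f = 0.442 and s = 0.033.
u_1 = 0.013700 × 0.442 + 0.033 = 0.039055.
u_2 = 0.039055 × 0.442 + 0.033 = 0.050262.

Unemployment rate after two months ≈ 5.03%.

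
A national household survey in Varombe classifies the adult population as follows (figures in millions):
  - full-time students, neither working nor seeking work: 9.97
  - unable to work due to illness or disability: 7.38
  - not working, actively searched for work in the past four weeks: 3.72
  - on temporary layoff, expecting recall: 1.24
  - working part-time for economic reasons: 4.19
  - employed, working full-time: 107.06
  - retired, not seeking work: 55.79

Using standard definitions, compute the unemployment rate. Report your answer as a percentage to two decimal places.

Unemployment rate ≈ 4.27%.

Employed = 4.19 + 107.06 = 111.25 million (anyone who worked, including part-time for economic reasons, counts as employed).
Unemployed = 3.72 + 1.24 = 4.96 million (jobless and actively searching, or on temporary layoff).
Labor force = 111.25 + 4.96 = 116.21 million.
Unemployment rate = 4.96 / 116.21 = 4.27%.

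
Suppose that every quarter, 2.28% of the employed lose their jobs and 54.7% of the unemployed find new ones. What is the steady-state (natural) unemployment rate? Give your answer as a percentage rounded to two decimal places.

At steady state the flows balance: s·E = f·U, so U/(E+U) = s/(s+f).
u* = 2.28 / (2.28 + 54.7) = 2.28 / 56.98 = 4.00%.

Steady-state unemployment rate ≈ 4.00%.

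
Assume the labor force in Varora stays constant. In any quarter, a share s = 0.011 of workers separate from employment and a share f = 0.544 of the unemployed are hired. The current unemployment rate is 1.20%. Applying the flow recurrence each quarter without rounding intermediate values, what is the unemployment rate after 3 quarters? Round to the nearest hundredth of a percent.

With a fixed labor force, u_{t+1} = u_t + s·(1−u_t) − f·u_t = u_t·(1−s−f) + s.
Here 1−s−f = 0.445 and s = 0.011.
u_1 = 0.012000 × 0.445 + 0.011 = 0.016340.
u_2 = 0.016340 × 0.445 + 0.011 = 0.018271.
u_3 = 0.018271 × 0.445 + 0.011 = 0.019131.

Unemployment rate after three quarters ≈ 1.91%.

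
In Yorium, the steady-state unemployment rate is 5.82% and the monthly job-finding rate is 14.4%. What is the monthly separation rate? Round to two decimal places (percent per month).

Separation rate ≈ 0.89% per month.

From u* = s/(s+f): s = u·f/(1−u).
s = 0.0582 × 14.4 / (1 − 0.0582) = 0.8381 / 0.9418 ≈ 0.89% per month.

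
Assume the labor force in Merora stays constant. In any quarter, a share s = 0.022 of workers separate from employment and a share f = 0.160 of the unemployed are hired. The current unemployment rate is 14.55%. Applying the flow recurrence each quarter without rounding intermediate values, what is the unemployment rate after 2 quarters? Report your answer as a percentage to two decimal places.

With a fixed labor force, u_{t+1} = u_t + s·(1−u_t) − f·u_t = u_t·(1−s−f) + s.
Here 1−s−f = 0.818 and s = 0.022.
u_1 = 0.145500 × 0.818 + 0.022 = 0.141019.
u_2 = 0.141019 × 0.818 + 0.022 = 0.137354.

Unemployment rate after two quarters ≈ 13.74%.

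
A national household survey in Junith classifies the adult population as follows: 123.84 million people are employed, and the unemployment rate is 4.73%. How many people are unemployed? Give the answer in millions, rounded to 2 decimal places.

About 6.15 million are unemployed.

Let U be the number unemployed. The labor force is E + U, and U/(E+U) = 0.0473.
So U = 0.0473 × 123.84 / (1 − 0.0473) = 5.8576 / 0.9527 ≈ 6.15 million.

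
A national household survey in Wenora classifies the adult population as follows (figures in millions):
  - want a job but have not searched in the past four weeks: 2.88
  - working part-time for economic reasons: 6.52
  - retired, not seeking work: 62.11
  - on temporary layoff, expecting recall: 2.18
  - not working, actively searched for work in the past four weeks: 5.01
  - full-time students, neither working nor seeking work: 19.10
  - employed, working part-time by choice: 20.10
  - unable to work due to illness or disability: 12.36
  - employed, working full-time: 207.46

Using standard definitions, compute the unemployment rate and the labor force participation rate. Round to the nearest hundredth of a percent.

Employed = 6.52 + 20.10 + 207.46 = 234.08 million (anyone who worked, including part-time for economic reasons, counts as employed).
Unemployed = 2.18 + 5.01 = 7.19 million (jobless and actively searching, or on temporary layoff).
Labor force = 234.08 + 7.19 = 241.27 million.
Not in labor force = 2.88 + 62.11 + 19.10 + 12.36 = 96.45 million (those not working and not actively searching are outside the labor force — including those who want a job but have given up searching).
Civilian working-age population = 241.27 + 96.45 = 337.72 million.
Unemployment rate = 7.19 / 241.27 = 2.98%.
Labor force participation rate = 241.27 / 337.72 = 71.44%.

Unemployment rate ≈ 2.98%; labor force participation rate ≈ 71.44%.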